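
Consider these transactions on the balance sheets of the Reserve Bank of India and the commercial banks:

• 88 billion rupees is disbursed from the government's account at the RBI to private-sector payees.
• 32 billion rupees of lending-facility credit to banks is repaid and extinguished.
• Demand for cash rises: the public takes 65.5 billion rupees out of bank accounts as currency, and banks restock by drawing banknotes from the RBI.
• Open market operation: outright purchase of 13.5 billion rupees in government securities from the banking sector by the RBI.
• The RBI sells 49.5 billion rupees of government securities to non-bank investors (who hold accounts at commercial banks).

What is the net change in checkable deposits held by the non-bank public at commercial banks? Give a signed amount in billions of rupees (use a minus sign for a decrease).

Government spending 88 billion rupees: non-bank counterparties' bank balances rise → +88B.
Discount-window repayment 32 billion rupees: the counterparty is a bank, so public deposits are unchanged → 0.
Currency withdrawal 65.5 billion rupees: non-bank counterparties' bank balances fall → −65.5B.
OMO purchase (from banks) 13.5 billion rupees: the counterparty is a bank, so public deposits are unchanged → 0.
Asset sale (to non-banks) 49.5 billion rupees: non-bank counterparties' bank balances fall → −49.5B.
Net: 88 + 0 − 65.5 + 0 − 49.5 = -27 billion.

-27 billion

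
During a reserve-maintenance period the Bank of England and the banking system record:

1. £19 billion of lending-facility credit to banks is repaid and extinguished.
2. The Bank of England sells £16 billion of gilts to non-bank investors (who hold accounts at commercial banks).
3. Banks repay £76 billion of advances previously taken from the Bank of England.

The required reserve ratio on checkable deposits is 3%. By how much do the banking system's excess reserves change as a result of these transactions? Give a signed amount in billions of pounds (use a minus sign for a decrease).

-£110.52 billion

Discount-window repayment £19 billion: reserves −£19B, deposits 0.
Asset sale (to non-banks) £16 billion: reserves −£16B, deposits −£16B.
Discount-window repayment £76 billion: reserves −£76B, deposits 0.
Totals: Δreserves = −£111B, Δdeposits = −£16B.
Δrequired reserves = 3% × −£16B = −£0.48B.
Δexcess reserves = Δreserves − Δrequired = −£111B − (−£0.48B) = -£110.52 billion.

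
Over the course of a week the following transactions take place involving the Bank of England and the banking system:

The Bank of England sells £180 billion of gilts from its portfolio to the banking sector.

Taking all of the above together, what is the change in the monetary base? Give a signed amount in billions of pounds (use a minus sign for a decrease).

OMO sale (to banks) £180 billion: Bank of England balance sheet contracts → −£180B.

-£180 billion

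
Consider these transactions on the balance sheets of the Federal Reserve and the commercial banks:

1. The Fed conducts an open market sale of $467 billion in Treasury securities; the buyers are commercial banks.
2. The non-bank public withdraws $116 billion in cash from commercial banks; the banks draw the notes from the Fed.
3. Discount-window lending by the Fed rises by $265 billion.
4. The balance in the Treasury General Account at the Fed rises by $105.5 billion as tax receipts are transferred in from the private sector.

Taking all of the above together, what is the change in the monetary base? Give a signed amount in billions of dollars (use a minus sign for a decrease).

-$307.5 billion

Fed balance sheet:
  Assets:      Securities −$467B, Loans to banks +$265B
  Liabilities: Bank reserves −$423.5B, Currency in circulation +$116B, Government deposits +$105.5B
Commercial banking system:
  Assets:      Reserves at CB −$423.5B, Securities +$467B
  Liabilities: Checkable deposits −$221.5B, Borrowings from CB +$265B
Monetary base = currency + reserves: +$116B + (−$423.5B) = -$307.5 billion.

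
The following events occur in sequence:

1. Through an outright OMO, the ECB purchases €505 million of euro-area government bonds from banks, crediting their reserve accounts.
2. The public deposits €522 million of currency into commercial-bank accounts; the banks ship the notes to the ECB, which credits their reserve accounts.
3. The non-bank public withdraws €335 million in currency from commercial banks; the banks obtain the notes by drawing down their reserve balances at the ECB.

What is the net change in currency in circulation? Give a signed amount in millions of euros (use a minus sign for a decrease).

-€187 million

OMO purchase (from banks) €505 million: no currency enters or leaves circulation → 0.
Currency deposit €522 million: notes return to the central bank → −€522M.
Currency withdrawal €335 million: notes leave the central bank → +€335M.
Net: 0 − 522 + 335 = -€187 million.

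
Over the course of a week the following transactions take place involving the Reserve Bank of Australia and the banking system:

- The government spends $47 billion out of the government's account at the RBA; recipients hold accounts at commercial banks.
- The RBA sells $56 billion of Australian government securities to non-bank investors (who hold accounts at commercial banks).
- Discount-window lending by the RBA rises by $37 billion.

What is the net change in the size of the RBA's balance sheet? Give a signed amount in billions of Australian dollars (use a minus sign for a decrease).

-$19 billion

Government spending $47 billion: only the composition of liabilities changes → 0.
Asset sale (to non-banks) $56 billion: an RBA asset is shed → −$56B.
Discount-window loan $37 billion: an RBA asset is acquired → +$37B.
Net: 0 − 56 + 37 = -$19 billion.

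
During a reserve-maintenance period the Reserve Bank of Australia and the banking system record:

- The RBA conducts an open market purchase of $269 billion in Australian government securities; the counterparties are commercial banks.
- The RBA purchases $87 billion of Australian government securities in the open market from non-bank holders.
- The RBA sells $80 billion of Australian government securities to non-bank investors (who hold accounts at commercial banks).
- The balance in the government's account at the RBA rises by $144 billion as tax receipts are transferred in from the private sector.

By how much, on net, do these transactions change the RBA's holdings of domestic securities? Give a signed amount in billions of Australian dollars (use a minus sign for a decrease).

+$276 billion

RBA balance sheet:
  Assets:      Securities +$276B
  Liabilities: Bank reserves +$132B, Government deposits +$144B
Commercial banking system:
  Assets:      Reserves at CB +$132B, Securities −$269B
  Liabilities: Checkable deposits −$137B
So the change in the RBA's holdings of domestic securities is +$276 billion.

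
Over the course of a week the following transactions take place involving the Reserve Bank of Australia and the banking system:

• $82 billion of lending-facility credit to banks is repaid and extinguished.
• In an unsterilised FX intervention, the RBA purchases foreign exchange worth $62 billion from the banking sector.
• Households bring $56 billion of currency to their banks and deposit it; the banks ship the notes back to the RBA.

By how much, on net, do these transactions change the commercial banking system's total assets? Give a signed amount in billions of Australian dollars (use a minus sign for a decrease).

-$26 billion

RBA balance sheet:
  Assets:      Loans to banks −$82B, Foreign assets +$62B
  Liabilities: Bank reserves +$36B, Currency in circulation −$56B
Commercial banking system:
  Assets:      Reserves at CB +$36B, Foreign assets −$62B
  Liabilities: Checkable deposits +$56B, Borrowings from CB −$82B
Change in total bank assets = -$26 billion.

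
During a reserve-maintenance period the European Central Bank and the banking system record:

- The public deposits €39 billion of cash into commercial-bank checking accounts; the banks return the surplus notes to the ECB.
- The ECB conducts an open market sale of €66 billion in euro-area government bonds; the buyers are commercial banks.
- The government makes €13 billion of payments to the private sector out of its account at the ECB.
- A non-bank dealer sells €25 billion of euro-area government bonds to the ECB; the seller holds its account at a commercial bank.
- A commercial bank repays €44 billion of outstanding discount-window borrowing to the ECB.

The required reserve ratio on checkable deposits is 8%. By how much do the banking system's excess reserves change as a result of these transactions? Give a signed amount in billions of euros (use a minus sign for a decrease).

Currency deposit €39 billion: reserves +€39B, deposits +€39B.
OMO sale (to banks) €66 billion: reserves −€66B, deposits 0.
Government spending €13 billion: reserves +€13B, deposits +€13B.
Asset purchase (from non-banks) €25 billion: reserves +€25B, deposits +€25B.
Discount-window repayment €44 billion: reserves −€44B, deposits 0.
Totals: Δreserves = −€33B, Δdeposits = +€77B.
Δrequired reserves = 8% × +€77B = +€6.16B.
Δexcess reserves = Δreserves − Δrequired = −€33B − (+€6.16B) = -€39.16 billion.

-€39.16 billion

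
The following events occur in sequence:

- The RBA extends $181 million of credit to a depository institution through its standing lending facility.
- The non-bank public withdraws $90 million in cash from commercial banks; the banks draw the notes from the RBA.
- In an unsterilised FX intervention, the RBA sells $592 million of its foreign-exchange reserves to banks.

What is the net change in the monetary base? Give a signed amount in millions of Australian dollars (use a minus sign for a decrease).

-$411 million

Discount-window loan $181 million: RBA balance sheet expands → +$181M.
Currency withdrawal $90 million: just a shift between currency and reserves — both are base money → 0.
FX sale $592 million: RBA balance sheet contracts → −$592M.
Net: 181 + 0 − 592 = -$411 million.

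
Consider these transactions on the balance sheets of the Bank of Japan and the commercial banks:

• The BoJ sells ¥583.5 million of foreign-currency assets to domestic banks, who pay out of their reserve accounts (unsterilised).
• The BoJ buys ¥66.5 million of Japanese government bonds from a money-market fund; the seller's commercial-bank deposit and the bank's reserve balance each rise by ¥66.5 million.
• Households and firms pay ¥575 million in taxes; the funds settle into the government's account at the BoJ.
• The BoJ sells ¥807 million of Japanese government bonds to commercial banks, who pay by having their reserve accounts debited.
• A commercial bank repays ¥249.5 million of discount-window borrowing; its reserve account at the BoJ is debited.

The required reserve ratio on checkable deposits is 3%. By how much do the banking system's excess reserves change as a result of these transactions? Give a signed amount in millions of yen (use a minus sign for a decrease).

-¥2133.245 million

FX sale ¥583.5 million: reserves −¥583.5M, deposits 0.
Asset purchase (from non-banks) ¥66.5 million: reserves +¥66.5M, deposits +¥66.5M.
Government account inflow ¥575 million: reserves −¥575M, deposits −¥575M.
OMO sale (to banks) ¥807 million: reserves −¥807M, deposits 0.
Discount-window repayment ¥249.5 million: reserves −¥249.5M, deposits 0.
Totals: Δreserves = −¥2148.5M, Δdeposits = −¥508.5M.
Δrequired reserves = 3% × −¥508.5M = −¥15.255M.
Δexcess reserves = Δreserves − Δrequired = −¥2148.5M − (−¥15.255M) = -¥2133.245 million.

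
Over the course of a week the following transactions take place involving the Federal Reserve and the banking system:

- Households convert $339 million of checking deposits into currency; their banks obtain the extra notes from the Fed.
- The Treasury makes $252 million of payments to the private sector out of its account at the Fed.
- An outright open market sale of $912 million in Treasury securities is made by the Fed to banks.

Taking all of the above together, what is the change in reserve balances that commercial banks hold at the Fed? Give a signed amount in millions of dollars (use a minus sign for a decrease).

Currency withdrawal $339 million: banks swap reserves for currency → −$339M.
Government spending $252 million: government payments flow into bank reserve accounts → +$252M.
OMO sale (to banks) $912 million: the buying banks pay out of their reserve balances → −$912M.
Net: −339 + 252 − 912 = -$999 million.

-$999 million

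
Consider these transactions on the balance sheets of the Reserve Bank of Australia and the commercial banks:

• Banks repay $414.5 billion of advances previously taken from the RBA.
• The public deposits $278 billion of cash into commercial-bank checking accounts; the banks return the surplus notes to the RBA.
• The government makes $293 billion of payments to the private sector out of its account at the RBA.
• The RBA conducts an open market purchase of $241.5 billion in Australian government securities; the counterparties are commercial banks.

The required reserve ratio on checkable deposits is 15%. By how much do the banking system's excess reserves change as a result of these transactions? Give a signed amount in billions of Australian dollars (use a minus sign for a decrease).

+$312.35 billion

Discount-window repayment $414.5 billion: reserves −$414.5B, deposits 0.
Currency deposit $278 billion: reserves +$278B, deposits +$278B.
Government spending $293 billion: reserves +$293B, deposits +$293B.
OMO purchase (from banks) $241.5 billion: reserves +$241.5B, deposits 0.
Totals: Δreserves = +$398B, Δdeposits = +$571B.
Δrequired reserves = 15% × +$571B = +$85.65B.
Δexcess reserves = Δreserves − Δrequired = +$398B − (+$85.65B) = +$312.35 billion.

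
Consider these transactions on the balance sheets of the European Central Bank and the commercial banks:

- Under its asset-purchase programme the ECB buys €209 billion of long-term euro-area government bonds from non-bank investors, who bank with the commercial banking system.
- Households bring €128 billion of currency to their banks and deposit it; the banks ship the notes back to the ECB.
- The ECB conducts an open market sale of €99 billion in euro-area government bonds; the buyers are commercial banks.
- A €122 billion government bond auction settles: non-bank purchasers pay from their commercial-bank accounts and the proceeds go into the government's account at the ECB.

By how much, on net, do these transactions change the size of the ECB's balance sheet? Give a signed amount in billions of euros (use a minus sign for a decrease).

+€110 billion

ECB balance sheet:
  Assets:      Securities +€110B
  Liabilities: Bank reserves +€116B, Currency in circulation −€128B, Government deposits +€122B
Change in total ECB assets = +€110 billion.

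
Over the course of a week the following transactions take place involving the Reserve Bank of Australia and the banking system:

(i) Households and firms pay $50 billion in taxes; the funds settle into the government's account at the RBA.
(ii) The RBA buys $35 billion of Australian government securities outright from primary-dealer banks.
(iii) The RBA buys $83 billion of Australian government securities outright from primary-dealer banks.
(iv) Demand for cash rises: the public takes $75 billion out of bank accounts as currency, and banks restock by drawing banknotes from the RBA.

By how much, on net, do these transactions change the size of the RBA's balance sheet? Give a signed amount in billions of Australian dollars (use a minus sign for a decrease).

+$118 billion

RBA balance sheet:
  Assets:      Securities +$118B
  Liabilities: Bank reserves −$7B, Currency in circulation +$75B, Government deposits +$50B
Commercial banking system:
  Assets:      Reserves at CB −$7B, Securities −$118B
  Liabilities: Checkable deposits −$125B
Change in total RBA assets = +$118 billion.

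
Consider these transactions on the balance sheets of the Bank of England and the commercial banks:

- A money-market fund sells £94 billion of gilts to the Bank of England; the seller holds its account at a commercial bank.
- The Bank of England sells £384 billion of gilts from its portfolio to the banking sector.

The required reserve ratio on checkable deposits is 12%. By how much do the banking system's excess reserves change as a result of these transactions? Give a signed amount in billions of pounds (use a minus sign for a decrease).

Asset purchase (from non-banks) £94 billion: reserves +£94B, deposits +£94B.
OMO sale (to banks) £384 billion: reserves −£384B, deposits 0.
Totals: Δreserves = −£290B, Δdeposits = +£94B.
Δrequired reserves = 12% × +£94B = +£11.28B.
Δexcess reserves = Δreserves − Δrequired = −£290B − (+£11.28B) = -£301.28 billion.

-£301.28 billion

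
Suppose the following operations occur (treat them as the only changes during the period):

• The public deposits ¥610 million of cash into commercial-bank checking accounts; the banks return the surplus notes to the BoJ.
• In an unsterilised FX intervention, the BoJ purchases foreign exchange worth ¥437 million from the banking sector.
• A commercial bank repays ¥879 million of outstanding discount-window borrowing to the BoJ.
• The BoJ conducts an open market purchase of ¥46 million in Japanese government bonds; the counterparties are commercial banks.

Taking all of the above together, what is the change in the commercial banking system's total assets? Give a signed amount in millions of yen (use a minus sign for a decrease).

-¥269 million

BoJ balance sheet:
  Assets:      Securities +¥46M, Loans to banks −¥879M, Foreign assets +¥437M
  Liabilities: Bank reserves +¥214M, Currency in circulation −¥610M
Commercial banking system:
  Assets:      Reserves at CB +¥214M, Securities −¥46M, Foreign assets −¥437M
  Liabilities: Checkable deposits +¥610M, Borrowings from CB −¥879M
Change in total bank assets = -¥269 million.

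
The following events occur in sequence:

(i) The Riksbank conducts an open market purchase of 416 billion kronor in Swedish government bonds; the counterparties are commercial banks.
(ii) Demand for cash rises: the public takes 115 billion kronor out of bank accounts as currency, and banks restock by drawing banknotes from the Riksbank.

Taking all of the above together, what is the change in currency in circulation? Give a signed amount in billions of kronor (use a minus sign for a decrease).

+115 billion

OMO purchase (from banks) 416 billion kronor: no currency enters or leaves circulation → 0.
Currency withdrawal 115 billion kronor: notes leave the central bank → +115B.
Net: 0 + 115 = +115 billion.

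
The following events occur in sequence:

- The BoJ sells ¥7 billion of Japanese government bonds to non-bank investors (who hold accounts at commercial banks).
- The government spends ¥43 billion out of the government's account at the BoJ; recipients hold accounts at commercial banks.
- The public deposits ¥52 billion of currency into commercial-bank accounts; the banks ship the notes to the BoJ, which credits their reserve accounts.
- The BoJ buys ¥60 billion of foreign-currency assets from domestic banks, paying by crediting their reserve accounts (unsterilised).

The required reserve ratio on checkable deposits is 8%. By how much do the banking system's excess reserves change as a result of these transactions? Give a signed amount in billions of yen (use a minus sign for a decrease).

Asset sale (to non-banks) ¥7 billion: reserves −¥7B, deposits −¥7B.
Government spending ¥43 billion: reserves +¥43B, deposits +¥43B.
Currency deposit ¥52 billion: reserves +¥52B, deposits +¥52B.
FX purchase ¥60 billion: reserves +¥60B, deposits 0.
Totals: Δreserves = +¥148B, Δdeposits = +¥88B.
Δrequired reserves = 8% × +¥88B = +¥7.04B.
Δexcess reserves = Δreserves − Δrequired = +¥148B − (+¥7.04B) = +¥140.96 billion.

+¥140.96 billion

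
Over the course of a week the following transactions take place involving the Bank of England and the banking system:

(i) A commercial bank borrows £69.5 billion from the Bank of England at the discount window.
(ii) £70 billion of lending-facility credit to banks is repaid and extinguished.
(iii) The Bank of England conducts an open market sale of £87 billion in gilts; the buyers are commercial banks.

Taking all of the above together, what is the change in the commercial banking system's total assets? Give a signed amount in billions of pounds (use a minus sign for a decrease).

-£0.5 billion

Discount-window loan £69.5 billion: bank balance sheets expand → +£69.5B.
Discount-window repayment £70 billion: bank balance sheets shrink → −£70B.
OMO sale (to banks) £87 billion: just an asset swap on bank balance sheets → 0.
Net: 69.5 − 70 + 0 = -£0.5 billion.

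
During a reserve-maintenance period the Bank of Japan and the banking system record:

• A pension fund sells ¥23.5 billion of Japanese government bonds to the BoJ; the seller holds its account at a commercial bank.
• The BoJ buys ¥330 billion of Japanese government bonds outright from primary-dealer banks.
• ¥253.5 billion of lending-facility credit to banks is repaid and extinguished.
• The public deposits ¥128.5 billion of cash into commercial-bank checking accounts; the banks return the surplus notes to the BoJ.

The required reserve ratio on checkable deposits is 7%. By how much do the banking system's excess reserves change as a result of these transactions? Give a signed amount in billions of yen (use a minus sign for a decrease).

+¥217.86 billion

Asset purchase (from non-banks) ¥23.5 billion: reserves +¥23.5B, deposits +¥23.5B.
OMO purchase (from banks) ¥330 billion: reserves +¥330B, deposits 0.
Discount-window repayment ¥253.5 billion: reserves −¥253.5B, deposits 0.
Currency deposit ¥128.5 billion: reserves +¥128.5B, deposits +¥128.5B.
Totals: Δreserves = +¥228.5B, Δdeposits = +¥152B.
Δrequired reserves = 7% × +¥152B = +¥10.64B.
Δexcess reserves = Δreserves − Δrequired = +¥228.5B − (+¥10.64B) = +¥217.86 billion.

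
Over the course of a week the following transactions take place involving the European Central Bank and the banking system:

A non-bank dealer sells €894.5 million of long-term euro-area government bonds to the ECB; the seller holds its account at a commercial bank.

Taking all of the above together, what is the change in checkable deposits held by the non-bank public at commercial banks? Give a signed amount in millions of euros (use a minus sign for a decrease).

Asset purchase (from non-banks) €894.5 million: non-bank counterparties' bank balances rise → +€894.5M.

+€894.5 million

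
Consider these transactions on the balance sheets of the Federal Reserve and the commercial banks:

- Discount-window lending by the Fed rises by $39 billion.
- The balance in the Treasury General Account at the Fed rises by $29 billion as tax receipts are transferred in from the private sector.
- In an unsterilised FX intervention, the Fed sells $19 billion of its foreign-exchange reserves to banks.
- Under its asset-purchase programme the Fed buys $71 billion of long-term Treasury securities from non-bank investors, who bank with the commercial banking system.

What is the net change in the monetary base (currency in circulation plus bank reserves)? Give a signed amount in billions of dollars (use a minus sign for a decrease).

+$62 billion

Fed balance sheet:
  Assets:      Securities +$71B, Loans to banks +$39B, Foreign assets −$19B
  Liabilities: Bank reserves +$62B, Government deposits +$29B
Monetary base = currency + reserves: 0 + (+$62B) = +$62 billion.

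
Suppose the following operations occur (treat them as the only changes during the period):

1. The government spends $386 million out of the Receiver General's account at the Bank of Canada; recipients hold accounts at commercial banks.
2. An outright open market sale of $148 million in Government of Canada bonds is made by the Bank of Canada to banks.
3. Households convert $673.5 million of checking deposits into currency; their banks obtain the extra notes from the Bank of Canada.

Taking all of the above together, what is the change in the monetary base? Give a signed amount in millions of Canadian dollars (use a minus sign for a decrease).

Bank of Canada balance sheet:
  Assets:      Securities −$148M
  Liabilities: Bank reserves −$435.5M, Currency in circulation +$673.5M, Government deposits −$386M
Monetary base = currency + reserves: +$673.5M + (−$435.5M) = +$238 million.

+$238 million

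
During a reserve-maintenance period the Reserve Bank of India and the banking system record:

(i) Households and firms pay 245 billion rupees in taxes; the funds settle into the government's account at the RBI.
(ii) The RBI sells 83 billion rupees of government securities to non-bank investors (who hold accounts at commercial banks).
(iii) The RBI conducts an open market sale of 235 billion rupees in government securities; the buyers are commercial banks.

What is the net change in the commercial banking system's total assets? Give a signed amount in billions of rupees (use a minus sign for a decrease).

Government account inflow 245 billion rupees: bank balance sheets shrink → −245B.
Asset sale (to non-banks) 83 billion rupees: bank balance sheets shrink → −83B.
OMO sale (to banks) 235 billion rupees: just an asset swap on bank balance sheets → 0.
Net: −245 − 83 + 0 = -328 billion.

-328 billion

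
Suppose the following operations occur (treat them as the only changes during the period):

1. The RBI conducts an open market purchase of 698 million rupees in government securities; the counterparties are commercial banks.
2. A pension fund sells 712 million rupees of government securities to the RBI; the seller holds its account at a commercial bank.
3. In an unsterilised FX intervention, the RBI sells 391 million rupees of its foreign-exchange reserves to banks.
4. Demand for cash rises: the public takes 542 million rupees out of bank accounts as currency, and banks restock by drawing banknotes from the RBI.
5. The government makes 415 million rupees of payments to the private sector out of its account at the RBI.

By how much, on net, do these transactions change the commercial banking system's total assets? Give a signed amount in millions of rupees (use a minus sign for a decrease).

RBI balance sheet:
  Assets:      Securities +1410M, Foreign assets −391M
  Liabilities: Bank reserves +892M, Currency in circulation +542M, Government deposits −415M
Commercial banking system:
  Assets:      Reserves at CB +892M, Securities −698M, Foreign assets +391M
  Liabilities: Checkable deposits +585M
Change in total bank assets = +585 million.

+585 million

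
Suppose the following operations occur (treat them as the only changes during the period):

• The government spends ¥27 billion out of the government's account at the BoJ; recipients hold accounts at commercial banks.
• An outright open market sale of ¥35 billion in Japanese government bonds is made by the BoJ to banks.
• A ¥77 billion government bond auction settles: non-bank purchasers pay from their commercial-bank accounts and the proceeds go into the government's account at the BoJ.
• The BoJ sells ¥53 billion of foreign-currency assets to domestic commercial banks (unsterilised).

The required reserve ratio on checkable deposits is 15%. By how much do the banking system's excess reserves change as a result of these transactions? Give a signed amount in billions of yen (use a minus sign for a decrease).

Government spending ¥27 billion: reserves +¥27B, deposits +¥27B.
OMO sale (to banks) ¥35 billion: reserves −¥35B, deposits 0.
Government account inflow ¥77 billion: reserves −¥77B, deposits −¥77B.
FX sale ¥53 billion: reserves −¥53B, deposits 0.
Totals: Δreserves = −¥138B, Δdeposits = −¥50B.
Δrequired reserves = 15% × −¥50B = −¥7.5B.
Δexcess reserves = Δreserves − Δrequired = −¥138B − (−¥7.5B) = -¥130.5 billion.

-¥130.5 billion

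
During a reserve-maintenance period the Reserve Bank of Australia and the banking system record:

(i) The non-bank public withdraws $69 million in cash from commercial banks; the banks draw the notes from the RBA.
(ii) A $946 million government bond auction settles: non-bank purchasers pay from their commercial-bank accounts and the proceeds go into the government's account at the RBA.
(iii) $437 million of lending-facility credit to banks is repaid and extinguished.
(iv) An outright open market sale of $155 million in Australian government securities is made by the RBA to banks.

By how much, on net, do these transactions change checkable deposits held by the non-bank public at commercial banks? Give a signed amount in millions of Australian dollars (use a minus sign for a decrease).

-$1015 million

RBA balance sheet:
  Assets:      Securities −$155M, Loans to banks −$437M
  Liabilities: Bank reserves −$1607M, Currency in circulation +$69M, Government deposits +$946M
Commercial banking system:
  Assets:      Reserves at CB −$1607M, Securities +$155M
  Liabilities: Checkable deposits −$1015M, Borrowings from CB −$437M
So the change in checkable deposits held by the non-bank public at commercial banks is -$1015 million.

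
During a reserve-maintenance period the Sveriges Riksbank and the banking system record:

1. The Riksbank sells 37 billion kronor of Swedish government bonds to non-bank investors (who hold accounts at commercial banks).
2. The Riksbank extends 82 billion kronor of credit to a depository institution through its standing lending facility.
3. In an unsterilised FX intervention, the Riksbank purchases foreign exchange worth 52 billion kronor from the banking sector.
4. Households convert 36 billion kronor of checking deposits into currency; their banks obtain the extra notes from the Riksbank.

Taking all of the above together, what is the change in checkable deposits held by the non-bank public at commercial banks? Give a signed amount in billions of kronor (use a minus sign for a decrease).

Asset sale (to non-banks) 37 billion kronor: non-bank counterparties' bank balances fall → −37B.
Discount-window loan 82 billion kronor: the counterparty is a bank, so public deposits are unchanged → 0.
FX purchase 52 billion kronor: the counterparty is a bank, so public deposits are unchanged → 0.
Currency withdrawal 36 billion kronor: non-bank counterparties' bank balances fall → −36B.
Net: −37 + 0 + 0 − 36 = -73 billion.

-73 billion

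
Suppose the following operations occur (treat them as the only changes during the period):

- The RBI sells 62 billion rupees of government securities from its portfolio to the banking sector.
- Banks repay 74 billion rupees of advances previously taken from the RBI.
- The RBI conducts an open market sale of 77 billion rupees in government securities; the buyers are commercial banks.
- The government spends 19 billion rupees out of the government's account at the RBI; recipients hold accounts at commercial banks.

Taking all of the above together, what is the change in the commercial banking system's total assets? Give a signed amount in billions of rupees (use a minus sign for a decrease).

-55 billion

OMO sale (to banks) 62 billion rupees: just an asset swap on bank balance sheets → 0.
Discount-window repayment 74 billion rupees: bank balance sheets shrink → −74B.
OMO sale (to banks) 77 billion rupees: just an asset swap on bank balance sheets → 0.
Government spending 19 billion rupees: bank balance sheets expand → +19B.
Net: 0 − 74 + 0 + 19 = -55 billion.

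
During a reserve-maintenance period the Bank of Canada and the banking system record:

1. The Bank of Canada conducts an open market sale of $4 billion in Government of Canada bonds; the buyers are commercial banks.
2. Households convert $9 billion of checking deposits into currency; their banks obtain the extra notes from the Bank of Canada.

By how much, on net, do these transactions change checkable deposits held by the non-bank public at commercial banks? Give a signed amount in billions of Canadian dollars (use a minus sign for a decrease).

OMO sale (to banks) $4 billion: the counterparty is a bank, so public deposits are unchanged → 0.
Currency withdrawal $9 billion: non-bank counterparties' bank balances fall → −$9B.
Net: 0 − 9 = -$9 billion.

-$9 billion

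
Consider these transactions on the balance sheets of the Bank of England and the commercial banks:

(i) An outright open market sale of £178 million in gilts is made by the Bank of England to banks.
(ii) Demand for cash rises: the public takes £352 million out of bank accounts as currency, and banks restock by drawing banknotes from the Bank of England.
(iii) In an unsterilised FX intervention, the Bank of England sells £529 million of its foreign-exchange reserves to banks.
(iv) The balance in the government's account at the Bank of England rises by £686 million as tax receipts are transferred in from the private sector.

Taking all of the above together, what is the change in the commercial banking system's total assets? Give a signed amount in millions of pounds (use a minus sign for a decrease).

-£1038 million

Bank of England balance sheet:
  Assets:      Securities −£178M, Foreign assets −£529M
  Liabilities: Bank reserves −£1745M, Currency in circulation +£352M, Government deposits +£686M
Commercial banking system:
  Assets:      Reserves at CB −£1745M, Securities +£178M, Foreign assets +£529M
  Liabilities: Checkable deposits −£1038M
Change in total bank assets = -£1038 million.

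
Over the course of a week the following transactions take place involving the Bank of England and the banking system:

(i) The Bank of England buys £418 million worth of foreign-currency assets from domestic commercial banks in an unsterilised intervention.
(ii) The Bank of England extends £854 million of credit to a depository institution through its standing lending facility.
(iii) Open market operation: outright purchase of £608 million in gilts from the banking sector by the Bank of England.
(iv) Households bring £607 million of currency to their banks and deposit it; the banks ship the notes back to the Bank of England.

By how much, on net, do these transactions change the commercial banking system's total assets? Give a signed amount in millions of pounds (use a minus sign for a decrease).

+£1461 million

Bank of England balance sheet:
  Assets:      Securities +£608M, Loans to banks +£854M, Foreign assets +£418M
  Liabilities: Bank reserves +£2487M, Currency in circulation −£607M
Commercial banking system:
  Assets:      Reserves at CB +£2487M, Securities −£608M, Foreign assets −£418M
  Liabilities: Checkable deposits +£607M, Borrowings from CB +£854M
Change in total bank assets = +£1461 million.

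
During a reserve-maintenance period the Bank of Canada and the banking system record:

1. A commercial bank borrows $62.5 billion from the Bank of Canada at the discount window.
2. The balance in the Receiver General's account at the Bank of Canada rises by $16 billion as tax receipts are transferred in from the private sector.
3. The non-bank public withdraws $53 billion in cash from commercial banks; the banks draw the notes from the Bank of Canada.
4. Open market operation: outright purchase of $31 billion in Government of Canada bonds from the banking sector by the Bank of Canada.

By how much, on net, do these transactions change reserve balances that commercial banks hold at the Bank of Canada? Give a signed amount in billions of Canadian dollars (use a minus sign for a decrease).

Discount-window loan $62.5 billion: the loan is credited to the bank's reserve account → +$62.5B.
Government account inflow $16 billion: funds move from bank reserves into the government account → −$16B.
Currency withdrawal $53 billion: banks swap reserves for currency → −$53B.
OMO purchase (from banks) $31 billion: the Bank of Canada pays by crediting reserve accounts → +$31B.
Net: 62.5 − 16 − 53 + 31 = +$24.5 billion.

+$24.5 billion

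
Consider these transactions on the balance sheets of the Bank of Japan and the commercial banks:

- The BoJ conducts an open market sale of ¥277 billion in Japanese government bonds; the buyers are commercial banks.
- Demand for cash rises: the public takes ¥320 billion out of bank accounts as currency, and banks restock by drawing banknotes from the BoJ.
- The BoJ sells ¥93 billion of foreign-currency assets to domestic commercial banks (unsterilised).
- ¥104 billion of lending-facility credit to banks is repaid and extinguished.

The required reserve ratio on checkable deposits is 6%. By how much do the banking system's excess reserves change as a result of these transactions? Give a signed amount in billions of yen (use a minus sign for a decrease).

OMO sale (to banks) ¥277 billion: reserves −¥277B, deposits 0.
Currency withdrawal ¥320 billion: reserves −¥320B, deposits −¥320B.
FX sale ¥93 billion: reserves −¥93B, deposits 0.
Discount-window repayment ¥104 billion: reserves −¥104B, deposits 0.
Totals: Δreserves = −¥794B, Δdeposits = −¥320B.
Δrequired reserves = 6% × −¥320B = −¥19.2B.
Δexcess reserves = Δreserves − Δrequired = −¥794B − (−¥19.2B) = -¥774.8 billion.

-¥774.8 billion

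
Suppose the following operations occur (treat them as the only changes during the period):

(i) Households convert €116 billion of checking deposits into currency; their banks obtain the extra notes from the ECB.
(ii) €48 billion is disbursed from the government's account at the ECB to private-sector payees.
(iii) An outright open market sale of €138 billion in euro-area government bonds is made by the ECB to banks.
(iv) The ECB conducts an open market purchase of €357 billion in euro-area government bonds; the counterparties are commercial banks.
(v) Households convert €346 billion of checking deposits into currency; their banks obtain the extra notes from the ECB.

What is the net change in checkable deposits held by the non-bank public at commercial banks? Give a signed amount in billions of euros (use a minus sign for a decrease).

-€414 billion

Currency withdrawal €116 billion: non-bank counterparties' bank balances fall → −€116B.
Government spending €48 billion: non-bank counterparties' bank balances rise → +€48B.
OMO sale (to banks) €138 billion: the counterparty is a bank, so public deposits are unchanged → 0.
OMO purchase (from banks) €357 billion: the counterparty is a bank, so public deposits are unchanged → 0.
Currency withdrawal €346 billion: non-bank counterparties' bank balances fall → −€346B.
Net: −116 + 48 + 0 + 0 − 346 = -€414 billion.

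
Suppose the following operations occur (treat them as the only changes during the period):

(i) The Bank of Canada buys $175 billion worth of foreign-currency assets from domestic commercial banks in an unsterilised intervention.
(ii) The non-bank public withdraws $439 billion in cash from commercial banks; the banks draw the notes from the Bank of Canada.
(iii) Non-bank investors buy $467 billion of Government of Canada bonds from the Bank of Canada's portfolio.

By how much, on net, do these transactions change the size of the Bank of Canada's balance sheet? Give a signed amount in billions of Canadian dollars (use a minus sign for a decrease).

FX purchase $175 billion: a Bank of Canada asset is acquired → +$175B.
Currency withdrawal $439 billion: only the composition of liabilities changes → 0.
Asset sale (to non-banks) $467 billion: a Bank of Canada asset is shed → −$467B.
Net: 175 + 0 − 467 = -$292 billion.

-$292 billion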